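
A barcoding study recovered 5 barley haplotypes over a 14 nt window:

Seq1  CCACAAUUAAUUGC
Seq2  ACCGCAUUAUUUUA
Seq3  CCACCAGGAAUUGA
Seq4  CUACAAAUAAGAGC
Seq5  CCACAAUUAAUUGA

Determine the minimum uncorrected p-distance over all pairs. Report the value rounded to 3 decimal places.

Pairwise Hamming distances:
  Seq1 vs Seq2: 7
  Seq1 vs Seq3: 4
  Seq1 vs Seq4: 4
  Seq1 vs Seq5: 1
  Seq2 vs Seq3: 7
  Seq2 vs Seq4: 11
  Seq2 vs Seq5: 6
  Seq3 vs Seq4: 7
  Seq3 vs Seq5: 3
  Seq4 vs Seq5: 5
The smallest is 1 mismatch, between Seq1 and Seq5; p = 1/14 = 0.071.

0.071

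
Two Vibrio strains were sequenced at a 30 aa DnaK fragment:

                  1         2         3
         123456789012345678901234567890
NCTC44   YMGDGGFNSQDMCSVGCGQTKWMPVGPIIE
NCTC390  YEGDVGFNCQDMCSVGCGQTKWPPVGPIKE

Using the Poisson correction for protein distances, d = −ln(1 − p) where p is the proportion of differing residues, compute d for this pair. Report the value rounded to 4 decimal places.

The sequences differ at positions 2 (M/E), 5 (G/V), 9 (S/C), 23 (M/P), 29 (I/K).
p = 5/30 = 0.166667.
d = −ln(1 − 0.166667) = −ln(0.833333) = 0.1823.

0.1823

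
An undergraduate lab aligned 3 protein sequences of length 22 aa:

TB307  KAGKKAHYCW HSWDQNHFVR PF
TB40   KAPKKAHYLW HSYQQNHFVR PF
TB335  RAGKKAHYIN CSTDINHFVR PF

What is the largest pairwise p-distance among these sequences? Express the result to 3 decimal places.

0.364

Pairwise Hamming distances:
  TB307 vs TB40: 4
  TB307 vs TB335: 6
  TB40 vs TB335: 8
The largest is 8 mismatches, between TB40 and TB335; p = 8/22 = 0.364.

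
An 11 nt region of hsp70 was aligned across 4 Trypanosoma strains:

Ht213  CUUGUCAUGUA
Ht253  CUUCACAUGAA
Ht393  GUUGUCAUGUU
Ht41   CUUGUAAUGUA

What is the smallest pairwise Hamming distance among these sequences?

Pairwise Hamming distances:
  Ht213 vs Ht253: 3
  Ht213 vs Ht393: 2
  Ht213 vs Ht41: 1
  Ht253 vs Ht393: 5
  Ht253 vs Ht41: 4
  Ht393 vs Ht41: 3
The smallest is 1, between Ht213 and Ht41.

1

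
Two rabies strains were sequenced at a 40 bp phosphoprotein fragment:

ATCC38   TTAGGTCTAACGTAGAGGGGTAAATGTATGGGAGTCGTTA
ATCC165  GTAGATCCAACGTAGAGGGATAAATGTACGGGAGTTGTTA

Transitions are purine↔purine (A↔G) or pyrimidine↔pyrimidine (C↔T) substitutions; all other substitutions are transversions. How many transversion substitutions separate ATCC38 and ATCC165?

The sequences differ at positions 1 (T/G, transversion), 5 (G/A, transition), 8 (T/C, transition), 20 (G/A, transition), 29 (T/C, transition), 36 (C/T, transition).
Of the 6 differences, 5 transitions and 1 transversion, so the answer is 1.

1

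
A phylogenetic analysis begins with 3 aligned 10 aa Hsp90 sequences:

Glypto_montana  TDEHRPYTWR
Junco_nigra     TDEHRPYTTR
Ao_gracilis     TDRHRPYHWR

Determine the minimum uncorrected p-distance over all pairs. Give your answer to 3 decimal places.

0.100

Pairwise Hamming distances:
  Glypto_montana vs Junco_nigra: 1
  Glypto_montana vs Ao_gracilis: 2
  Junco_nigra vs Ao_gracilis: 3
The smallest is 1 mismatch, between Glypto_montana and Junco_nigra; p = 1/10 = 0.100.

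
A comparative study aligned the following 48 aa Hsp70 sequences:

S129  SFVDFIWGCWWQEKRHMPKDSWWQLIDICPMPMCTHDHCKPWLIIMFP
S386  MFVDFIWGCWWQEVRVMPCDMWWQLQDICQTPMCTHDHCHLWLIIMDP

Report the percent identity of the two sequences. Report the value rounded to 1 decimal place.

77.1%

Mismatches occur at site 1 (S→M), site 14 (K→V), site 16 (H→V), site 19 (K→C), site 21 (S→M), site 26 (I→Q), site 30 (P→Q), site 31 (M→T), site 40 (K→H), site 41 (P→L), site 47 (F→D).
37 of the 48 sites match, so the percent identity is 37/48 × 100 = 77.1%.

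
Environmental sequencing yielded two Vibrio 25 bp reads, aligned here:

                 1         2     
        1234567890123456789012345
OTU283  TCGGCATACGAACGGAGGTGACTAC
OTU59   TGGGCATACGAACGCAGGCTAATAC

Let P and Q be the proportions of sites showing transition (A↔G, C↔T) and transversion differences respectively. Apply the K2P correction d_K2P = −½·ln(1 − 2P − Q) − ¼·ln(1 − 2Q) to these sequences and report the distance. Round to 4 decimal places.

0.2336

The sequences differ at positions 2 (C/G, transversion), 15 (G/C, transversion), 19 (T/C, transition), 20 (G/T, transversion), 22 (C/A, transversion).
Of the 5 differences, 1 transition and 4 transversions over 25 sites: P = 1/25 = 0.040000, Q = 4/25 = 0.160000.
d = −0.5·ln(0.760000) − 0.25·ln(0.680000) = −0.5·(-0.274437) − 0.25·(-0.385662) = 0.2336.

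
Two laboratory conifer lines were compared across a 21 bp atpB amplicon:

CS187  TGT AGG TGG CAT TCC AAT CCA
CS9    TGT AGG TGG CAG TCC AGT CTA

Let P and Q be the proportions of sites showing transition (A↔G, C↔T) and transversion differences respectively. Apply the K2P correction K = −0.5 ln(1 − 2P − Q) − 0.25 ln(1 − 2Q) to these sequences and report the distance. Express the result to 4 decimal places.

0.1610

Mismatches occur at site 12 (T→G, transversion), site 17 (A→G, transition), site 20 (C→T, transition).
Of the 3 differences, 2 transitions and 1 transversion over 21 sites: P = 2/21 = 0.095238, Q = 1/21 = 0.047619.
d = −0.5·ln(0.761905) − 0.25·ln(0.904762) = −0.5·(-0.271933) − 0.25·(-0.100083) = 0.1610.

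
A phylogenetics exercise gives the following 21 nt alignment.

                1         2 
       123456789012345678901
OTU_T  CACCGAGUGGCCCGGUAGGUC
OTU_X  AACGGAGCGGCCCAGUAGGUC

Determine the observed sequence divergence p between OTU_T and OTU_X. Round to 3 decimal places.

0.190

The sequences differ at positions 1 (C/A), 4 (C/G), 8 (U/C), 14 (G/A).
There are 4 differences over 21 sites, so p = 4/21 = 0.190.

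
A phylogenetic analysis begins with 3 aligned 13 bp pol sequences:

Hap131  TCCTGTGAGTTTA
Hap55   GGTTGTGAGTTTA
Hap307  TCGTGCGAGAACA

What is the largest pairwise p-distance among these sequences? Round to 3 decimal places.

Pairwise Hamming distances:
  Hap131 vs Hap55: 3
  Hap131 vs Hap307: 5
  Hap55 vs Hap307: 7
The largest is 7 mismatches, between Hap55 and Hap307; p = 7/13 = 0.538.

0.538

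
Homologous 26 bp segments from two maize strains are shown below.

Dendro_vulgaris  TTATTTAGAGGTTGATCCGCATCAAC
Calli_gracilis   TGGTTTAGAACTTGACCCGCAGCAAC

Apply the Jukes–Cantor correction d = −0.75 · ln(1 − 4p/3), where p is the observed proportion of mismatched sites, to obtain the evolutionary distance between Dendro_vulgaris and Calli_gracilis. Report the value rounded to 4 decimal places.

0.2758

The sequences differ at positions 2 (T/G), 3 (A/G), 10 (G/A), 11 (G/C), 16 (T/C), 22 (T/G).
p = 6/26 = 0.230769.
d = −0.75 · ln(1 − (4/3)·0.230769) = −0.75 · ln(0.692308) = −0.75 · (-0.367724) = 0.2758.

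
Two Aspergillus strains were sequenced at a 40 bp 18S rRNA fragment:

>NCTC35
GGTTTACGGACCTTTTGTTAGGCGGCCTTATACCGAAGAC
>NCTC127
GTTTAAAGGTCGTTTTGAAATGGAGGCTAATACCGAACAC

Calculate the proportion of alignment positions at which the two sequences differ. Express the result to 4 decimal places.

Mismatches occur at site 2 (G/T), site 5 (T/A), site 7 (C/A), site 10 (A/T), site 12 (C/G), site 18 (T/A), site 19 (T/A), site 21 (G/T), site 23 (C/G), site 24 (G/A), site 26 (C/G), site 29 (T/A), site 38 (G/C).
There are 13 differences over 40 sites, so p = 13/40 = 0.3250.

0.3250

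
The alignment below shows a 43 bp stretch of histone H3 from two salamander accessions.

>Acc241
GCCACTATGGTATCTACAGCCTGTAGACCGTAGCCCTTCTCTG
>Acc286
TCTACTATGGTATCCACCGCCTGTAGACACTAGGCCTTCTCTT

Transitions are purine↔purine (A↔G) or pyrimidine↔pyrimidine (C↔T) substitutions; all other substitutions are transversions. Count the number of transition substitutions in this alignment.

Mismatches occur at site 1 (G↔T, transversion), site 3 (C↔T, transition), site 15 (T↔C, transition), site 18 (A↔C, transversion), site 29 (C↔A, transversion), site 30 (G↔C, transversion), site 34 (C↔G, transversion), site 43 (G↔T, transversion).
Of the 8 differences, 2 transitions and 6 transversions, so the answer is 2.

2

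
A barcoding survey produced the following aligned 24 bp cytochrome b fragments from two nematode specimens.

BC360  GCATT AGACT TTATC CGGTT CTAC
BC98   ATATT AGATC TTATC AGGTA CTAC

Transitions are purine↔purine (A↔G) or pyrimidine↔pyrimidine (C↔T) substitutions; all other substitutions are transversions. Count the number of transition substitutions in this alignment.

4

The sequences differ at positions 1 (G/A, transition), 2 (C/T, transition), 9 (C/T, transition), 10 (T/C, transition), 16 (C/A, transversion), 20 (T/A, transversion).
Of the 6 differences, 4 transitions and 2 transversions, so the answer is 4.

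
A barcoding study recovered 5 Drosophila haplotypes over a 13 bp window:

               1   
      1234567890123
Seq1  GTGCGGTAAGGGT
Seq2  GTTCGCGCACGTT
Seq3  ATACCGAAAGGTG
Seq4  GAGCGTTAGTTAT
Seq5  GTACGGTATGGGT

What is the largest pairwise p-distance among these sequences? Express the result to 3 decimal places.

0.846

Pairwise Hamming distances:
  Seq1 vs Seq2: 6
  Seq1 vs Seq3: 6
  Seq1 vs Seq4: 6
  Seq1 vs Seq5: 2
  Seq2 vs Seq3: 8
  Seq2 vs Seq4: 9
  Seq2 vs Seq5: 7
  Seq3 vs Seq4: 11
  Seq3 vs Seq5: 6
  Seq4 vs Seq5: 7
The largest is 11 mismatches, between Seq3 and Seq4; p = 11/13 = 0.846.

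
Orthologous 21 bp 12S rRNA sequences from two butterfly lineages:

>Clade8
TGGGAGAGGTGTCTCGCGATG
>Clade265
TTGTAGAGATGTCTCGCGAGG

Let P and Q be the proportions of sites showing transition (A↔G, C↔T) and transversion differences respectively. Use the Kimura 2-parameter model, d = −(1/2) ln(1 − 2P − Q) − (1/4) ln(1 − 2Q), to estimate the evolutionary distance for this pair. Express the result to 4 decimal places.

0.2201

The sequences differ at positions 2 (G/T, transversion), 4 (G/T, transversion), 9 (G/A, transition), 20 (T/G, transversion).
Of the 4 differences, 1 transition and 3 transversions over 21 sites: P = 1/21 = 0.047619, Q = 3/21 = 0.142857.
d = −0.5·ln(0.761905) − 0.25·ln(0.714286) = −0.5·(-0.271933) − 0.25·(-0.336472) = 0.2201.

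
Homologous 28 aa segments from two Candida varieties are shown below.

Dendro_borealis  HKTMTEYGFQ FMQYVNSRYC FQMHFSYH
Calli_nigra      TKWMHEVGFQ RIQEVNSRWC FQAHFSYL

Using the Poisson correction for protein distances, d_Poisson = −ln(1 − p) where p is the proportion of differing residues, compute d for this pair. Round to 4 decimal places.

Differing sites — 1:H/T; 3:T/W; 5:T/H; 7:Y/V; 11:F/R; 12:M/I; 14:Y/E; 19:Y/W; 23:M/A; 28:H/L.
p = 10/28 = 0.357143.
d = −ln(1 − 0.357143) = −ln(0.642857) = 0.4418.

0.4418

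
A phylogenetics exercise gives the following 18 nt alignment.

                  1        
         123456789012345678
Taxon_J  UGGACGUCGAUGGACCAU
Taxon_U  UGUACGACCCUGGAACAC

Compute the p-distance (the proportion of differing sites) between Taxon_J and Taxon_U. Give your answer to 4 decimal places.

0.3333

Differing sites — 3:G/U; 7:U/A; 9:G/C; 10:A/C; 15:C/A; 18:U/C.
There are 6 differences over 18 sites, so p = 6/18 = 0.3333.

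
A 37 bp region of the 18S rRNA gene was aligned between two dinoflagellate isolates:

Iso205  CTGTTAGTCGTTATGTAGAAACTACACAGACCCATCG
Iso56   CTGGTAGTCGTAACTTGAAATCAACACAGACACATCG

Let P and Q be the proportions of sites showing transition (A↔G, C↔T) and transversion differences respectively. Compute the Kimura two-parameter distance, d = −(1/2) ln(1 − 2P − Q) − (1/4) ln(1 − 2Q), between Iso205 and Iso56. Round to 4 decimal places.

Mismatches occur at site 4 (T/G, transversion), site 12 (T/A, transversion), site 14 (T/C, transition), site 15 (G/T, transversion), site 17 (A/G, transition), site 18 (G/A, transition), site 21 (A/T, transversion), site 23 (T/A, transversion), site 32 (C/A, transversion).
Of the 9 differences, 3 transitions and 6 transversions over 37 sites: P = 3/37 = 0.081081, Q = 6/37 = 0.162162.
d = −0.5·ln(0.675676) − 0.25·ln(0.675676) = −0.5·(-0.392042) − 0.25·(-0.392042) = 0.2940.

0.2940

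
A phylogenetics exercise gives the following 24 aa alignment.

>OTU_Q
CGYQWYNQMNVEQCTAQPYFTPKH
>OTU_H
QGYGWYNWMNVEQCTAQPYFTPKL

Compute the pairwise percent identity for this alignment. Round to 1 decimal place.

83.3%

Differing sites — 1:C/Q; 4:Q/G; 8:Q/W; 24:H/L.
20 of the 24 sites match, so the percent identity is 20/24 × 100 = 83.3%.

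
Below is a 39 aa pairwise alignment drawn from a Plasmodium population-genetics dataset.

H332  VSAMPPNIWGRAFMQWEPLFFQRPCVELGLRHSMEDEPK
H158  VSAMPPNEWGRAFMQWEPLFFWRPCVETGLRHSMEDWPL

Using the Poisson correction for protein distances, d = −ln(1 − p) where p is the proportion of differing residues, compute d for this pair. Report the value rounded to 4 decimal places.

0.1372

Differing sites — 8:I/E; 22:Q/W; 28:L/T; 37:E/W; 39:K/L.
p = 5/39 = 0.128205.
d = −ln(1 − 0.128205) = −ln(0.871795) = 0.1372.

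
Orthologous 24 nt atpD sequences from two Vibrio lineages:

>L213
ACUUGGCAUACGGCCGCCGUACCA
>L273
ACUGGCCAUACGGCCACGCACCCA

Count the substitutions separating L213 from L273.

7

The sequences differ at positions 4 (U/G), 6 (G/C), 16 (G/A), 18 (C/G), 19 (G/C), 20 (U/A), 21 (A/C).
That gives 7 mismatches out of 24 aligned sites, so the Hamming distance is 7.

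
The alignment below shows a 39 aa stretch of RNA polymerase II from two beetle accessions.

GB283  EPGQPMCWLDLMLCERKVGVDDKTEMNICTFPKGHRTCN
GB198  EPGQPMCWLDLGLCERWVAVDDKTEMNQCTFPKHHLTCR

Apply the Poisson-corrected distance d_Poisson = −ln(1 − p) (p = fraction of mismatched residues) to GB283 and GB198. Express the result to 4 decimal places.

0.1978

Mismatches occur at site 12 (M→G), site 17 (K→W), site 19 (G→A), site 28 (I→Q), site 34 (G→H), site 36 (R→L), site 39 (N→R).
p = 7/39 = 0.179487.
d = −ln(1 − 0.179487) = −ln(0.820513) = 0.1978.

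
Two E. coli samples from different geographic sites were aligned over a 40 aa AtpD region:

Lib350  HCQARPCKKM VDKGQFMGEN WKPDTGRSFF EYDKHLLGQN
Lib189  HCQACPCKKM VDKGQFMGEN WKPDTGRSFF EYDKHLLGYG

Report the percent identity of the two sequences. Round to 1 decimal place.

92.5%

Differing sites — 5:R/C; 39:Q/Y; 40:N/G.
37 of the 40 sites match, so the percent identity is 37/40 × 100 = 92.5%.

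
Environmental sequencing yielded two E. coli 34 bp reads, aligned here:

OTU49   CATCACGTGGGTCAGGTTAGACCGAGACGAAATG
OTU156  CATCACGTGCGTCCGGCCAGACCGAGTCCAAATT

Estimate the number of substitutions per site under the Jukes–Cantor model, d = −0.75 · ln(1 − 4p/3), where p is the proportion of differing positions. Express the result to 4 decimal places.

Mismatches occur at site 10 (G↔C), site 14 (A↔C), site 17 (T↔C), site 18 (T↔C), site 27 (A↔T), site 29 (G↔C), site 34 (G↔T).
p = 7/34 = 0.205882.
d = −0.75 · ln(1 − (4/3)·0.205882) = −0.75 · ln(0.725491) = −0.75 · (-0.320907) = 0.2407.

0.2407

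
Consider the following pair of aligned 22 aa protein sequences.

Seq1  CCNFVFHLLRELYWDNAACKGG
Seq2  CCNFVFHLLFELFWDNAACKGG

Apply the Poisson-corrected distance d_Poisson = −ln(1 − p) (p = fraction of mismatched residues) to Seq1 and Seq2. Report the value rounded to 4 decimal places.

0.0953

Differing sites — 10:R/F; 13:Y/F.
p = 2/22 = 0.090909.
d = −ln(1 − 0.090909) = −ln(0.909091) = 0.0953.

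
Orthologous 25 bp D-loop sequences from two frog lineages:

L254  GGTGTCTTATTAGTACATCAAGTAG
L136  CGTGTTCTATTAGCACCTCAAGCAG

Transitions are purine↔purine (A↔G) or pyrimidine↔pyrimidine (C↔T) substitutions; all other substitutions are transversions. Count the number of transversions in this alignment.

The sequences differ at positions 1 (G/C, transversion), 6 (C/T, transition), 7 (T/C, transition), 14 (T/C, transition), 17 (A/C, transversion), 23 (T/C, transition).
Of the 6 differences, 4 transitions and 2 transversions, so the answer is 2.

2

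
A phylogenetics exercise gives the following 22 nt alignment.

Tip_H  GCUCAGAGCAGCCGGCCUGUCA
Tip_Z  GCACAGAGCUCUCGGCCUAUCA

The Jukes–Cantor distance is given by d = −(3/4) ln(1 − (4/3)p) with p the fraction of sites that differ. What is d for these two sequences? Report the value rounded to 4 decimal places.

0.2708

Mismatches occur at site 3 (U/A), site 10 (A/U), site 11 (G/C), site 12 (C/U), site 19 (G/A).
p = 5/22 = 0.227273.
d = −0.75 · ln(1 − (4/3)·0.227273) = −0.75 · ln(0.696969) = −0.75 · (-0.361014) = 0.2708.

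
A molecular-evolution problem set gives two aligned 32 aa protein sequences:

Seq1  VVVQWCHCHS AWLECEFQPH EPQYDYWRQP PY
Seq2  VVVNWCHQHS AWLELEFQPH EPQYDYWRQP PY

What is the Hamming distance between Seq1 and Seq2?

3

Differing sites — 4:Q/N; 8:C/Q; 15:C/L.
That gives 3 mismatches out of 32 aligned sites, so the Hamming distance is 3.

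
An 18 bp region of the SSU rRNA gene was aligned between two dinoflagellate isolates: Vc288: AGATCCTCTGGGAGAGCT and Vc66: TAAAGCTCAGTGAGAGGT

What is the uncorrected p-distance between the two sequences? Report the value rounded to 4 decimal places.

Mismatches occur at site 1 (A/T), site 2 (G/A), site 4 (T/A), site 5 (C/G), site 9 (T/A), site 11 (G/T), site 17 (C/G).
There are 7 differences over 18 sites, so p = 7/18 = 0.3889.

0.3889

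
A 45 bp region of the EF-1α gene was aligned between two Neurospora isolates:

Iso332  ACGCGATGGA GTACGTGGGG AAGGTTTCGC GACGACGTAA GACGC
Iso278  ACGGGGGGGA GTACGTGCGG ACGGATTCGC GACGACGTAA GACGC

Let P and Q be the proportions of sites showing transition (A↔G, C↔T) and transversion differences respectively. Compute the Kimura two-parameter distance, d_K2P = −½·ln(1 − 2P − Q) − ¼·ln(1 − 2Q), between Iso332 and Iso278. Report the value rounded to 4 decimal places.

0.1474

Differing sites — 4:C/G (Tv); 6:A/G (Ti); 7:T/G (Tv); 18:G/C (Tv); 22:A/C (Tv); 25:T/A (Tv).
Of the 6 differences, 1 transition and 5 transversions over 45 sites: P = 1/45 = 0.022222, Q = 5/45 = 0.111111.
d = −0.5·ln(0.844445) − 0.25·ln(0.777778) = −0.5·(-0.169076) − 0.25·(-0.251314) = 0.1474.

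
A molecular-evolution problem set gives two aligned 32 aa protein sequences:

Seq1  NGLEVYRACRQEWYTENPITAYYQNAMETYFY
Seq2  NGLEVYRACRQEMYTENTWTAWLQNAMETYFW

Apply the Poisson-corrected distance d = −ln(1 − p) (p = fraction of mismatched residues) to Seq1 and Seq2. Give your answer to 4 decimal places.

Mismatches occur at site 13 (W↔M), site 18 (P↔T), site 19 (I↔W), site 22 (Y↔W), site 23 (Y↔L), site 32 (Y↔W).
p = 6/32 = 0.187500.
d = −ln(1 − 0.187500) = −ln(0.812500) = 0.2076.

0.2076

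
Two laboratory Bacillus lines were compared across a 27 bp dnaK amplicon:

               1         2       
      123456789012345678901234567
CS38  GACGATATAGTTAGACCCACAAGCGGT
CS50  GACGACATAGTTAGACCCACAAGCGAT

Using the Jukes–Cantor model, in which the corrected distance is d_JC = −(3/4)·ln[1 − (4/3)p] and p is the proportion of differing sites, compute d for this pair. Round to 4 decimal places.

0.0780

Differing sites — 6:T/C; 26:G/A.
p = 2/27 = 0.074074.
d = −0.75 · ln(1 − (4/3)·0.074074) = −0.75 · ln(0.901235) = −0.75 · (-0.103989) = 0.0780.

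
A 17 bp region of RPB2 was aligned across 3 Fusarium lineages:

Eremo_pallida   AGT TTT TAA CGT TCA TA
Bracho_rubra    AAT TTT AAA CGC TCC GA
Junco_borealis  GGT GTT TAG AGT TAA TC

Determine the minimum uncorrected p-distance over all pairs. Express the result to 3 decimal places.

Pairwise Hamming distances:
  Eremo_pallida vs Bracho_rubra: 5
  Eremo_pallida vs Junco_borealis: 6
  Bracho_rubra vs Junco_borealis: 11
The smallest is 5 mismatches, between Eremo_pallida and Bracho_rubra; p = 5/17 = 0.294.

0.294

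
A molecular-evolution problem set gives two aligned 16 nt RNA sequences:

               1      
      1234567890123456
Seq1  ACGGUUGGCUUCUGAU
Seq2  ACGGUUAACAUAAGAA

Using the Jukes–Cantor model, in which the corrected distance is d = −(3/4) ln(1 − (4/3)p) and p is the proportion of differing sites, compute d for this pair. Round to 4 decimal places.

0.5199

Mismatches occur at site 7 (G↔A), site 8 (G↔A), site 10 (U↔A), site 12 (C↔A), site 13 (U↔A), site 16 (U↔A).
p = 6/16 = 0.375000.
d = −0.75 · ln(1 − (4/3)·0.375000) = −0.75 · ln(0.500000) = −0.75 · (-0.693147) = 0.5199.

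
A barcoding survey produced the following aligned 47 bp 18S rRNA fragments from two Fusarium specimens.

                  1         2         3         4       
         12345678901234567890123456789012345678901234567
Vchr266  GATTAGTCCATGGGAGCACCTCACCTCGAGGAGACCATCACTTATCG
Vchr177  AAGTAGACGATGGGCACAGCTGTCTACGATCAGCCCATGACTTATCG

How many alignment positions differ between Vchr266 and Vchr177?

Mismatches occur at site 1 (G/A), site 3 (T/G), site 7 (T/A), site 9 (C/G), site 15 (A/C), site 16 (G/A), site 19 (C/G), site 22 (C/G), site 23 (A/T), site 25 (C/T), site 26 (T/A), site 30 (G/T), site 31 (G/C), site 34 (A/C), site 39 (C/G).
That gives 15 mismatches out of 47 aligned sites, so the Hamming distance is 15.

15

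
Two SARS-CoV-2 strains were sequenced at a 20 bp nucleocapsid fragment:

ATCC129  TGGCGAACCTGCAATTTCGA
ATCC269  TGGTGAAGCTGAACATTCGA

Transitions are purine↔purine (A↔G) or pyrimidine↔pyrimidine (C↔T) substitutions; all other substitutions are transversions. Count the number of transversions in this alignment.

Differing sites — 4:C/T (Ti); 8:C/G (Tv); 12:C/A (Tv); 14:A/C (Tv); 15:T/A (Tv).
Of the 5 differences, 1 transition and 4 transversions, so the answer is 4.

4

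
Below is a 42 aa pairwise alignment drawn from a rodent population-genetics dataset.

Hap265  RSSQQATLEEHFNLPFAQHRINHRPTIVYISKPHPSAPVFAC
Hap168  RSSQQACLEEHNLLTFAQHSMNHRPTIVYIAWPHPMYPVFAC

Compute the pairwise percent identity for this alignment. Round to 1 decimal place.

76.2%

Mismatches occur at site 7 (T↔C), site 12 (F↔N), site 13 (N↔L), site 15 (P↔T), site 20 (R↔S), site 21 (I↔M), site 31 (S↔A), site 32 (K↔W), site 36 (S↔M), site 37 (A↔Y).
32 of the 42 sites match, so the percent identity is 32/42 × 100 = 76.2%.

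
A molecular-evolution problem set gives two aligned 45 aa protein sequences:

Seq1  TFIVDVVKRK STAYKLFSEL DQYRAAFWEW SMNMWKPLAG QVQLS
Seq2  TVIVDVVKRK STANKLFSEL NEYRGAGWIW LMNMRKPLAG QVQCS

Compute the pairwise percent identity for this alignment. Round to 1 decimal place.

77.8%

The sequences differ at positions 2 (F/V), 14 (Y/N), 21 (D/N), 22 (Q/E), 25 (A/G), 27 (F/G), 29 (E/I), 31 (S/L), 35 (W/R), 44 (L/C).
35 of the 45 sites match, so the percent identity is 35/45 × 100 = 77.8%.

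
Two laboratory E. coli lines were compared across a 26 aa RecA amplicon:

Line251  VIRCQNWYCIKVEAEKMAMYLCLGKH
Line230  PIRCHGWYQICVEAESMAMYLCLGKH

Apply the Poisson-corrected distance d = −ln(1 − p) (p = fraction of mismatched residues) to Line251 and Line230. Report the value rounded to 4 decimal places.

0.2624

Mismatches occur at site 1 (V→P), site 5 (Q→H), site 6 (N→G), site 9 (C→Q), site 11 (K→C), site 16 (K→S).
p = 6/26 = 0.230769.
d = −ln(1 − 0.230769) = −ln(0.769231) = 0.2624.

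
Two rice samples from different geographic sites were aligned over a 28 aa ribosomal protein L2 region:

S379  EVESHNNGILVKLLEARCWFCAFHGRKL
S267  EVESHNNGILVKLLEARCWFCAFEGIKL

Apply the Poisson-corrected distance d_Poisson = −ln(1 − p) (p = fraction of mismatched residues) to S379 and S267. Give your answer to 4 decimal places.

Mismatches occur at site 24 (H↔E), site 26 (R↔I).
p = 2/28 = 0.071429.
d = −ln(1 − 0.071429) = −ln(0.928571) = 0.0741.

0.0741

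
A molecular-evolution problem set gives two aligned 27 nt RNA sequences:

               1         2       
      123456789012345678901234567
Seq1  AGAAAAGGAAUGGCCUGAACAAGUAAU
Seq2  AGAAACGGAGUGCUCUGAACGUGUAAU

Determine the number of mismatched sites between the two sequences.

6

Mismatches occur at site 6 (A→C), site 10 (A→G), site 13 (G→C), site 14 (C→U), site 21 (A→G), site 22 (A→U).
That gives 6 mismatches out of 27 aligned sites, so the Hamming distance is 6.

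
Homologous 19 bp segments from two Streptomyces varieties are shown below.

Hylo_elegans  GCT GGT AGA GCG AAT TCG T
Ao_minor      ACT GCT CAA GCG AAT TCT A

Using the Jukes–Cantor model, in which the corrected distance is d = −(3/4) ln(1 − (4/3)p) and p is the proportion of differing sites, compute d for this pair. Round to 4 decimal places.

Differing sites — 1:G/A; 5:G/C; 7:A/C; 8:G/A; 18:G/T; 19:T/A.
p = 6/19 = 0.315789.
d = −0.75 · ln(1 − (4/3)·0.315789) = −0.75 · ln(0.578948) = −0.75 · (-0.546543) = 0.4099.

0.4099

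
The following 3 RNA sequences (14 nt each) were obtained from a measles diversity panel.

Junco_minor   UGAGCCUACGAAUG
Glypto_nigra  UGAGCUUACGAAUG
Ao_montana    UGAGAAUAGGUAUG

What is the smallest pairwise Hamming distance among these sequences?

1

Pairwise Hamming distances:
  Junco_minor vs Glypto_nigra: 1
  Junco_minor vs Ao_montana: 4
  Glypto_nigra vs Ao_montana: 4
The smallest is 1, between Junco_minor and Glypto_nigra.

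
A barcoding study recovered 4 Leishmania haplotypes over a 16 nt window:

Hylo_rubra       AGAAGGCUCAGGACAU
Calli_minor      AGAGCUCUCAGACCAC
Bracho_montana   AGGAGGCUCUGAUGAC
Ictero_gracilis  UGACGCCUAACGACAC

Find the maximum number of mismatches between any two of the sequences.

10

Pairwise Hamming distances:
  Hylo_rubra vs Calli_minor: 6
  Hylo_rubra vs Bracho_montana: 6
  Hylo_rubra vs Ictero_gracilis: 6
  Calli_minor vs Bracho_montana: 7
  Calli_minor vs Ictero_gracilis: 8
  Bracho_montana vs Ictero_gracilis: 10
The largest is 10, between Bracho_montana and Ictero_gracilis.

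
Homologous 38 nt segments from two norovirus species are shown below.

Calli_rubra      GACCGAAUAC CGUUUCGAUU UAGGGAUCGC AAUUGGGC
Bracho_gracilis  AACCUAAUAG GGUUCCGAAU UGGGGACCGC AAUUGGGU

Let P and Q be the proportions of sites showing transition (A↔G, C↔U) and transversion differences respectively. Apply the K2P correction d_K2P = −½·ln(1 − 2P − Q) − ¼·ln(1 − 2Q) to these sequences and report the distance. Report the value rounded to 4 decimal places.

0.2889

Differing sites — 1:G/A (Ti); 5:G/U (Tv); 10:C/G (Tv); 11:C/G (Tv); 15:U/C (Ti); 19:U/A (Tv); 22:A/G (Ti); 27:U/C (Ti); 38:C/U (Ti).
Of the 9 differences, 5 transitions and 4 transversions over 38 sites: P = 5/38 = 0.131579, Q = 4/38 = 0.105263.
d = −0.5·ln(0.631579) − 0.25·ln(0.789474) = −0.5·(-0.459532) − 0.25·(-0.236388) = 0.2889.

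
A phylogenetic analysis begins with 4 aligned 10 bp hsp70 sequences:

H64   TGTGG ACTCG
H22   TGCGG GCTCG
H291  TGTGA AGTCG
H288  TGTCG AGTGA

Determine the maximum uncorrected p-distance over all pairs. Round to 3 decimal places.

Pairwise Hamming distances:
  H64 vs H22: 2
  H64 vs H291: 2
  H64 vs H288: 4
  H22 vs H291: 4
  H22 vs H288: 6
  H291 vs H288: 4
The largest is 6 mismatches, between H22 and H288; p = 6/10 = 0.600.

0.600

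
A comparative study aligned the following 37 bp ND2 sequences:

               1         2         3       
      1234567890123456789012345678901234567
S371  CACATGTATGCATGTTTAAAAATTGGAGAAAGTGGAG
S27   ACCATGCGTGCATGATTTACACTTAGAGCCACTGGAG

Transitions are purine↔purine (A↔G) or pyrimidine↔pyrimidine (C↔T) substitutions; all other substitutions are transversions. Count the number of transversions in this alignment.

The sequences differ at positions 1 (C/A, transversion), 2 (A/C, transversion), 7 (T/C, transition), 8 (A/G, transition), 15 (T/A, transversion), 18 (A/T, transversion), 20 (A/C, transversion), 22 (A/C, transversion), 25 (G/A, transition), 29 (A/C, transversion), 30 (A/C, transversion), 32 (G/C, transversion).
Of the 12 differences, 3 transitions and 9 transversions, so the answer is 9.

9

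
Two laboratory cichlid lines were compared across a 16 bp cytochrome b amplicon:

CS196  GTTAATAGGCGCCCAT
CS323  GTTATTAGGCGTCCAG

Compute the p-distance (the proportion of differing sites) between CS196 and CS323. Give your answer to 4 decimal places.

0.1875

Mismatches occur at site 5 (A/T), site 12 (C/T), site 16 (T/G).
There are 3 differences over 16 sites, so p = 3/16 = 0.1875.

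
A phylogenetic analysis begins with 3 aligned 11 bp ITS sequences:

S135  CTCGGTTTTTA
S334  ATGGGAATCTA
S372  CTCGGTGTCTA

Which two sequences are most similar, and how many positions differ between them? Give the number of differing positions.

2

Pairwise Hamming distances:
  S135 vs S334: 5
  S135 vs S372: 2
  S334 vs S372: 4
The smallest is 2, between S135 and S372.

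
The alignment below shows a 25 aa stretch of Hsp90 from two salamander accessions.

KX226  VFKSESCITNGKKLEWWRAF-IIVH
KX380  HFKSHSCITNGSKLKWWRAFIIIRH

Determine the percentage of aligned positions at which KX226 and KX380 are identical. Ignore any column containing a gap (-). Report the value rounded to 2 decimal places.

79.17%

Excluding the 1 gap column leaves 24 comparable sites.
The sequences differ at positions 1 (V/H), 5 (E/H), 12 (K/S), 15 (E/K), 24 (V/R).
19 of the 24 comparable sites match, so the percent identity is 19/24 × 100 = 79.17%.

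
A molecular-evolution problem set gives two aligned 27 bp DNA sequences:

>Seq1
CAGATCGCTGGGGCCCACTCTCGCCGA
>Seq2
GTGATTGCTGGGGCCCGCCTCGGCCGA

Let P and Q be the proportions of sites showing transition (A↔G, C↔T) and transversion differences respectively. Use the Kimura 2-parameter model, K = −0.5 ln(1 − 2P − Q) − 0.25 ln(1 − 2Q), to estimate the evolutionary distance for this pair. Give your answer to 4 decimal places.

0.3912

Mismatches occur at site 1 (C↔G, transversion), site 2 (A↔T, transversion), site 6 (C↔T, transition), site 17 (A↔G, transition), site 19 (T↔C, transition), site 20 (C↔T, transition), site 21 (T↔C, transition), site 22 (C↔G, transversion).
Of the 8 differences, 5 transitions and 3 transversions over 27 sites: P = 5/27 = 0.185185, Q = 3/27 = 0.111111.
d = −0.5·ln(0.518519) − 0.25·ln(0.777778) = −0.5·(-0.656779) − 0.25·(-0.251314) = 0.3912.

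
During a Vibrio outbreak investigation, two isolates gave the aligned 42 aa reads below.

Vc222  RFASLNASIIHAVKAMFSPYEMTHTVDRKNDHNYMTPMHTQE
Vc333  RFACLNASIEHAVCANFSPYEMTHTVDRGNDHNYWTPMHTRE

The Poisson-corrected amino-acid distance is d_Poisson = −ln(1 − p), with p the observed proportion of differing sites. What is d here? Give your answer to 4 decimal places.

0.1823

Differing sites — 4:S/C; 10:I/E; 14:K/C; 16:M/N; 29:K/G; 35:M/W; 41:Q/R.
p = 7/42 = 0.166667.
d = −ln(1 − 0.166667) = −ln(0.833333) = 0.1823.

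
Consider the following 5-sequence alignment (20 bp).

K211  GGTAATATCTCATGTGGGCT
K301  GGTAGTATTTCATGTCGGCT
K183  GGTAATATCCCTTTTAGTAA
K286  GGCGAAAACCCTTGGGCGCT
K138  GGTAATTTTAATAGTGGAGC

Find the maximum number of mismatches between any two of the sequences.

Pairwise Hamming distances:
  K211 vs K301: 3
  K211 vs K183: 7
  K211 vs K286: 8
  K211 vs K138: 9
  K301 vs K183: 9
  K301 vs K286: 11
  K301 vs K138: 10
  K183 vs K286: 11
  K183 vs K138: 10
  K286 vs K138: 14
The largest is 14, between K286 and K138.

14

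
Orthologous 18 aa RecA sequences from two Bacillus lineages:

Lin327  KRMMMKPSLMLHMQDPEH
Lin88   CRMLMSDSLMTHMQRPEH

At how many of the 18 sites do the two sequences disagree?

Mismatches occur at site 1 (K/C), site 4 (M/L), site 6 (K/S), site 7 (P/D), site 11 (L/T), site 15 (D/R).
That gives 6 mismatches out of 18 aligned sites, so the Hamming distance is 6.

6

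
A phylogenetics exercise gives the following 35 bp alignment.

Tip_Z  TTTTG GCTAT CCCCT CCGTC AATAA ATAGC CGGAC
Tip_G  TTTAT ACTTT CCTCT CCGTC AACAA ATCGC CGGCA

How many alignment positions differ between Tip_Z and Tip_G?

The sequences differ at positions 4 (T/A), 5 (G/T), 6 (G/A), 9 (A/T), 13 (C/T), 23 (T/C), 28 (A/C), 34 (A/C), 35 (C/A).
That gives 9 mismatches out of 35 aligned sites, so the Hamming distance is 9.

9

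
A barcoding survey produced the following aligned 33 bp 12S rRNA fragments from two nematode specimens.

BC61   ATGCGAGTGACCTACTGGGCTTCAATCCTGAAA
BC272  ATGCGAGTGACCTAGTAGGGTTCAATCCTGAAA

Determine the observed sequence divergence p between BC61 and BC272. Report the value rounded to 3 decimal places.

Mismatches occur at site 15 (C→G), site 17 (G→A), site 20 (C→G).
There are 3 differences over 33 sites, so p = 3/33 = 0.091.

0.091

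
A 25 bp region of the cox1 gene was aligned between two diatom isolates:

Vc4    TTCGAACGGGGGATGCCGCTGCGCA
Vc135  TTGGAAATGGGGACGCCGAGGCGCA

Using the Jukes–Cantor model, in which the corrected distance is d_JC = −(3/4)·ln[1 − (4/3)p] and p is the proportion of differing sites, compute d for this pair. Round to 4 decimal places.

Mismatches occur at site 3 (C↔G), site 7 (C↔A), site 8 (G↔T), site 14 (T↔C), site 19 (C↔A), site 20 (T↔G).
p = 6/25 = 0.240000.
d = −0.75 · ln(1 − (4/3)·0.240000) = −0.75 · ln(0.680000) = −0.75 · (-0.385662) = 0.2892.

0.2892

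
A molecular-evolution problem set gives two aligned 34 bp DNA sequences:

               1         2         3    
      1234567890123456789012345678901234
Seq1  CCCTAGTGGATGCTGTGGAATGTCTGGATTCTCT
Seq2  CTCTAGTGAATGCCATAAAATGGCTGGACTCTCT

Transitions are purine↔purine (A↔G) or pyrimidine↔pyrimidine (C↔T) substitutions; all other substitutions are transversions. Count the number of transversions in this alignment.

Mismatches occur at site 2 (C↔T, transition), site 9 (G↔A, transition), site 14 (T↔C, transition), site 15 (G↔A, transition), site 17 (G↔A, transition), site 18 (G↔A, transition), site 23 (T↔G, transversion), site 29 (T↔C, transition).
Of the 8 differences, 7 transitions and 1 transversion, so the answer is 1.

1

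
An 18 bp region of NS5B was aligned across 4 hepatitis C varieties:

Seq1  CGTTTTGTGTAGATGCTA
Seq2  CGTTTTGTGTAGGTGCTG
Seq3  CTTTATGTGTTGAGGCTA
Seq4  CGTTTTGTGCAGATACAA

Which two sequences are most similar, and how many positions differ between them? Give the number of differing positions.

2

Pairwise Hamming distances:
  Seq1 vs Seq2: 2
  Seq1 vs Seq3: 4
  Seq1 vs Seq4: 3
  Seq2 vs Seq3: 6
  Seq2 vs Seq4: 5
  Seq3 vs Seq4: 7
The smallest is 2, between Seq1 and Seq2.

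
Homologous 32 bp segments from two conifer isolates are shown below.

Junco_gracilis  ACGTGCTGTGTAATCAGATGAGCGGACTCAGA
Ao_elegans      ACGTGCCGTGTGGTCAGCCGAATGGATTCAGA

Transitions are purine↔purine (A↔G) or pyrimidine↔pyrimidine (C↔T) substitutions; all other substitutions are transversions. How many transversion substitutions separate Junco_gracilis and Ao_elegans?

The sequences differ at positions 7 (T/C, transition), 12 (A/G, transition), 13 (A/G, transition), 18 (A/C, transversion), 19 (T/C, transition), 22 (G/A, transition), 23 (C/T, transition), 27 (C/T, transition).
Of the 8 differences, 7 transitions and 1 transversion, so the answer is 1.

1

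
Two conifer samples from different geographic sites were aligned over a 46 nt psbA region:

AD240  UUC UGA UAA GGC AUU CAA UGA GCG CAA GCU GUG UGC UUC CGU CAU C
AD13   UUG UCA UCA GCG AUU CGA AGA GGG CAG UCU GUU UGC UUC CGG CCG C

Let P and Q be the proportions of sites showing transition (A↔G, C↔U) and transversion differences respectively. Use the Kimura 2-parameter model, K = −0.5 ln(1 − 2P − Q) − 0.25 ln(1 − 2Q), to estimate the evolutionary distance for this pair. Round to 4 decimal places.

0.3981

Differing sites — 3:C/G (Tv); 5:G/C (Tv); 8:A/C (Tv); 11:G/C (Tv); 12:C/G (Tv); 17:A/G (Ti); 19:U/A (Tv); 23:C/G (Tv); 27:A/G (Ti); 28:G/U (Tv); 33:G/U (Tv); 42:U/G (Tv); 44:A/C (Tv); 45:U/G (Tv).
Of the 14 differences, 2 transitions and 12 transversions over 46 sites: P = 2/46 = 0.043478, Q = 12/46 = 0.260870.
d = −0.5·ln(0.652174) − 0.25·ln(0.478260) = −0.5·(-0.427444) − 0.25·(-0.737601) = 0.3981.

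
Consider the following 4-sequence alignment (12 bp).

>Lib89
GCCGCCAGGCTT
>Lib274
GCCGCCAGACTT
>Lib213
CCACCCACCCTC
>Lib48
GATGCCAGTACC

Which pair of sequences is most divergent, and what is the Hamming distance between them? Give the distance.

8

Pairwise Hamming distances:
  Lib89 vs Lib274: 1
  Lib89 vs Lib213: 6
  Lib89 vs Lib48: 6
  Lib274 vs Lib213: 6
  Lib274 vs Lib48: 6
  Lib213 vs Lib48: 8
The largest is 8, between Lib213 and Lib48.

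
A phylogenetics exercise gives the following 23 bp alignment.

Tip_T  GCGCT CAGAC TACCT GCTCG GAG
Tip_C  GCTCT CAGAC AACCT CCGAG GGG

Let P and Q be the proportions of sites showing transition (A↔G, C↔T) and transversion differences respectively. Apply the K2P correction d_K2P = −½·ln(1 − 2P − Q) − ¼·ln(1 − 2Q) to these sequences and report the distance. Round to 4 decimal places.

0.3241

Differing sites — 3:G/T (Tv); 11:T/A (Tv); 16:G/C (Tv); 18:T/G (Tv); 19:C/A (Tv); 22:A/G (Ti).
Of the 6 differences, 1 transition and 5 transversions over 23 sites: P = 1/23 = 0.043478, Q = 5/23 = 0.217391.
d = −0.5·ln(0.695653) − 0.25·ln(0.565218) = −0.5·(-0.362904) − 0.25·(-0.570544) = 0.3241.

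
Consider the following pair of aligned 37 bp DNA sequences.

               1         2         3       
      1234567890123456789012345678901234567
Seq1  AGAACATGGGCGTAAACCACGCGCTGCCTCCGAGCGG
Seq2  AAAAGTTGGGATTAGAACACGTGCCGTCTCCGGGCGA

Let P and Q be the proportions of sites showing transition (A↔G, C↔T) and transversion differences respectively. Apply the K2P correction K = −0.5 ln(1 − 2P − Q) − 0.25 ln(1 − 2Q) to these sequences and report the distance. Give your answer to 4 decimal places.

0.4390

The sequences differ at positions 2 (G/A, transition), 5 (C/G, transversion), 6 (A/T, transversion), 11 (C/A, transversion), 12 (G/T, transversion), 15 (A/G, transition), 17 (C/A, transversion), 22 (C/T, transition), 25 (T/C, transition), 27 (C/T, transition), 33 (A/G, transition), 37 (G/A, transition).
Of the 12 differences, 7 transitions and 5 transversions over 37 sites: P = 7/37 = 0.189189, Q = 5/37 = 0.135135.
d = −0.5·ln(0.486487) − 0.25·ln(0.729730) = −0.5·(-0.720545) − 0.25·(-0.315081) = 0.4390.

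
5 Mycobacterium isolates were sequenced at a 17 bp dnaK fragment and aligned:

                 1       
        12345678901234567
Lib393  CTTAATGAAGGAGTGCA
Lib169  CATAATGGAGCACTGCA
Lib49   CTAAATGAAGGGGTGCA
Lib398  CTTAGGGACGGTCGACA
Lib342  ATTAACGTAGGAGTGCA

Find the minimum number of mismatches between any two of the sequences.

Pairwise Hamming distances:
  Lib393 vs Lib169: 4
  Lib393 vs Lib49: 2
  Lib393 vs Lib398: 7
  Lib393 vs Lib342: 3
  Lib169 vs Lib49: 6
  Lib169 vs Lib398: 9
  Lib169 vs Lib342: 6
  Lib49 vs Lib398: 8
  Lib49 vs Lib342: 5
  Lib398 vs Lib342: 9
The smallest is 2, between Lib393 and Lib49.

2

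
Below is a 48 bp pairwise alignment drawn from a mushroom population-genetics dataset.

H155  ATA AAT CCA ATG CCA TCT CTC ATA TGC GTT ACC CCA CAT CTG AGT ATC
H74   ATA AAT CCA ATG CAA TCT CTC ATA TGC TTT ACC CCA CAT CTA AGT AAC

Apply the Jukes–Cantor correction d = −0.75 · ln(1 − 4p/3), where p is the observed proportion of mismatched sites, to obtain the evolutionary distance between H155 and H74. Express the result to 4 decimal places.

0.0883

The sequences differ at positions 14 (C/A), 28 (G/T), 42 (G/A), 47 (T/A).
p = 4/48 = 0.083333.
d = −0.75 · ln(1 − (4/3)·0.083333) = −0.75 · ln(0.888889) = −0.75 · (-0.117783) = 0.0883.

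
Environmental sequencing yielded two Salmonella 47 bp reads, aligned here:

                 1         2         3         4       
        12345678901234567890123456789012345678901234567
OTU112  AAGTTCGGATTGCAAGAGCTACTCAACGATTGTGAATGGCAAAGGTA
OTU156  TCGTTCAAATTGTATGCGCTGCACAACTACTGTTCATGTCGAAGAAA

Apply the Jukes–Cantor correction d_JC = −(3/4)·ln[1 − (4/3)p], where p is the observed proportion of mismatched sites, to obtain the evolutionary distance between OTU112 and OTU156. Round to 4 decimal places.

0.4937

The sequences differ at positions 1 (A/T), 2 (A/C), 7 (G/A), 8 (G/A), 13 (C/T), 15 (A/T), 17 (A/C), 21 (A/G), 23 (T/A), 28 (G/T), 30 (T/C), 34 (G/T), 35 (A/C), 39 (G/T), 41 (A/G), 45 (G/A), 46 (T/A).
p = 17/47 = 0.361702.
d = −0.75 · ln(1 − (4/3)·0.361702) = −0.75 · ln(0.517731) = −0.75 · (-0.658299) = 0.4937.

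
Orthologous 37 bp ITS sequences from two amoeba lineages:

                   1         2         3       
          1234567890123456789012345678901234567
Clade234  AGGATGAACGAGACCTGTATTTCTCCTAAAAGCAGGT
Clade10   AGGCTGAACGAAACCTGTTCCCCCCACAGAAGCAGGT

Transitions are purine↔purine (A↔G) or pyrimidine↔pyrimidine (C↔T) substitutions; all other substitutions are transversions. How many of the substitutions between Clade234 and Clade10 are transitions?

The sequences differ at positions 4 (A/C, transversion), 12 (G/A, transition), 19 (A/T, transversion), 20 (T/C, transition), 21 (T/C, transition), 22 (T/C, transition), 24 (T/C, transition), 26 (C/A, transversion), 27 (T/C, transition), 29 (A/G, transition).
Of the 10 differences, 7 transitions and 3 transversions, so the answer is 7.

7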